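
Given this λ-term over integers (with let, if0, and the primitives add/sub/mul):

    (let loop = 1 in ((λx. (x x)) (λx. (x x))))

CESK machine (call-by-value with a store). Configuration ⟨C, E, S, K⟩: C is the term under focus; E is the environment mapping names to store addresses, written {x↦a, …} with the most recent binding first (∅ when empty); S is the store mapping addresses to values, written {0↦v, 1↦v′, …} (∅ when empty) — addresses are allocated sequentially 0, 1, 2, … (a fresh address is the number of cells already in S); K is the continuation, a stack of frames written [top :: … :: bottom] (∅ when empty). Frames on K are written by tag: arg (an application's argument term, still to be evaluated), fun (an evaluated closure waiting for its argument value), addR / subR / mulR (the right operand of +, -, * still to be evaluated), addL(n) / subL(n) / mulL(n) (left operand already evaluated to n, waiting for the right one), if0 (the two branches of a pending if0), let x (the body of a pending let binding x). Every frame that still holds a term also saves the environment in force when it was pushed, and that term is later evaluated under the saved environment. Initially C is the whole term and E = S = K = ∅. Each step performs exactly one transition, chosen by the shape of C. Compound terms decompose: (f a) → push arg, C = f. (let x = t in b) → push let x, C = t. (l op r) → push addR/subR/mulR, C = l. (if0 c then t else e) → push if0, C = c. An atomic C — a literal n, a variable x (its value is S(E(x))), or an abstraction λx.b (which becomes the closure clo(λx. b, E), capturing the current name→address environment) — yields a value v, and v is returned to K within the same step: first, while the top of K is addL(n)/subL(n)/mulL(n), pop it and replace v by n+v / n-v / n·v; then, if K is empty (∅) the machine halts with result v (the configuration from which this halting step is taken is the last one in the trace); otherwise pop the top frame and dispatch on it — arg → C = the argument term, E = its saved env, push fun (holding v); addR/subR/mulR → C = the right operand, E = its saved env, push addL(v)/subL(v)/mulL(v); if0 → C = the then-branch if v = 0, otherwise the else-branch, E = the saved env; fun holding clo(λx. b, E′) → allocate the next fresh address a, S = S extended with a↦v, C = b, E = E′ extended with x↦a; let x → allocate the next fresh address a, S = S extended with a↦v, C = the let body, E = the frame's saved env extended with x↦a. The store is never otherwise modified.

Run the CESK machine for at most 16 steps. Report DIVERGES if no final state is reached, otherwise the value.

Answer: DIVERGES (no final state within 16 steps)

Machine steps:
step 0: ⟨C=(let loop = 1 in ((λx. (x x)) (λx. (x x)))); E=∅; S=∅; K=∅⟩
step 1: ⟨C=1; E=∅; S=∅; K=[let loop]⟩
step 2: ⟨C=((λx. (x x)) (λx. (x x))); E={loop↦0}; S={0↦1}; K=∅⟩
step 3: ⟨C=(λx. (x x)); E={loop↦0}; S={0↦1}; K=[arg]⟩
step 4: ⟨C=(λx. (x x)); E={loop↦0}; S={0↦1}; K=[fun]⟩
step 5: ⟨C=(x x); E={x↦1, loop↦0}; S={0↦1, 1↦clo(λx. (x x), {loop↦0})}; K=∅⟩
step 6: ⟨C=x; E={x↦1, loop↦0}; S={0↦1, 1↦clo(λx. (x x), {loop↦0})}; K=[arg]⟩
step 7: ⟨C=x; E={x↦1, loop↦0}; S={0↦1, 1↦clo(λx. (x x), {loop↦0})}; K=[fun]⟩
step 8: ⟨C=(x x); E={x↦2, loop↦0}; S={0↦1, 1↦clo(λx. (x x), {loop↦0}), 2↦clo(λx. (x x), {loop↦0})}; K=∅⟩
step 9: ⟨C=x; E={x↦2, loop↦0}; S={0↦1, 1↦clo(λx. (x x), {loop↦0}), 2↦clo(λx. (x x), {loop↦0})}; K=[arg]⟩
step 10: ⟨C=x; E={x↦2, loop↦0}; S={0↦1, 1↦clo(λx. (x x), {loop↦0}), 2↦clo(λx. (x x), {loop↦0})}; K=[fun]⟩
step 11: ⟨C=(x x); E={x↦3, loop↦0}; S={0↦1, 1↦clo(λx. (x x), {loop↦0}), 2↦clo(λx. (x x), {loop↦0}), 3↦clo(λx. (x x), {loop↦0})}; K=∅⟩
step 12: ⟨C=x; E={x↦3, loop↦0}; S={0↦1, 1↦clo(λx. (x x), {loop↦0}), 2↦clo(λx. (x x), {loop↦0}), 3↦clo(λx. (x x), {loop↦0})}; K=[arg]⟩
step 13: ⟨C=x; E={x↦3, loop↦0}; S={0↦1, 1↦clo(λx. (x x), {loop↦0}), 2↦clo(λx. (x x), {loop↦0}), 3↦clo(λx. (x x), {loop↦0})}; K=[fun]⟩
step 14: ⟨C=(x x); E={x↦4, loop↦0}; S={0↦1, 1↦clo(λx. (x x), {loop↦0}), 2↦clo(λx. (x x), {loop↦0}), 3↦clo(λx. (x x), {loop↦0}), 4↦clo(λx. (x x), {loop↦0})}; K=∅⟩
step 15: ⟨C=x; E={x↦4, loop↦0}; S={0↦1, 1↦clo(λx. (x x), {loop↦0}), 2↦clo(λx. (x x), {loop↦0}), 3↦clo(λx. (x x), {loop↦0}), 4↦clo(λx. (x x), {loop↦0})}; K=[arg]⟩
step 16: ⟨C=x; E={x↦4, loop↦0}; S={0↦1, 1↦clo(λx. (x x), {loop↦0}), 2↦clo(λx. (x x), {loop↦0}), 3↦clo(λx. (x x), {loop↦0}), 4↦clo(λx. (x x), {loop↦0})}; K=[fun]⟩
→ 16 transitions taken and the configuration is still not final: no result within 16 steps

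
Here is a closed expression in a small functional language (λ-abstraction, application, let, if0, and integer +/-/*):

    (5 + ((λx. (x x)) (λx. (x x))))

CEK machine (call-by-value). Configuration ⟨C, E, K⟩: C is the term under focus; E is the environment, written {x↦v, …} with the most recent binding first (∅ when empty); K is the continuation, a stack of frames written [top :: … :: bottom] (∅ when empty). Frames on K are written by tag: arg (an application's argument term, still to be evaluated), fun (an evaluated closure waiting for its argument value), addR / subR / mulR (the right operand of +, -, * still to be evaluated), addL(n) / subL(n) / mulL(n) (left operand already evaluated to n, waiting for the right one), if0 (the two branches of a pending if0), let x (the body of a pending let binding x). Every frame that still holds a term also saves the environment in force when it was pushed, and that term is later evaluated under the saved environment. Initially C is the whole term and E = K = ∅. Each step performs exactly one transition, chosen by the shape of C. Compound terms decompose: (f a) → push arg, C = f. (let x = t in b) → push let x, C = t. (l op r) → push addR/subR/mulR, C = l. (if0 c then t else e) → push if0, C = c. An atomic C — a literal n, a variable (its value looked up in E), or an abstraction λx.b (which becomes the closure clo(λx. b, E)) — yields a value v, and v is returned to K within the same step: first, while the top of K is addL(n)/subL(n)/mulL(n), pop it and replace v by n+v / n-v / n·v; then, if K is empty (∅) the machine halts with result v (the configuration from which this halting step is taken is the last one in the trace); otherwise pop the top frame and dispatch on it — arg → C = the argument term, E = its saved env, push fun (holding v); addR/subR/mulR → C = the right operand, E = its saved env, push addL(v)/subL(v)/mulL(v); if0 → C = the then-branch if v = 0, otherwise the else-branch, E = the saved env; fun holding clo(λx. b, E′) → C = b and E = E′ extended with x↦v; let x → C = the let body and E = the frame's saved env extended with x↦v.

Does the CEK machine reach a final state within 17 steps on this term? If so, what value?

step 0: ⟨C=(5 + ((λx. (x x)) (λx. (x x)))); E=∅; K=∅⟩
step 1: ⟨C=5; E=∅; K=[addR]⟩
step 2: ⟨C=((λx. (x x)) (λx. (x x))); E=∅; K=[addL(5)]⟩
step 3: ⟨C=(λx. (x x)); E=∅; K=[arg :: addL(5)]⟩
step 4: ⟨C=(λx. (x x)); E=∅; K=[fun :: addL(5)]⟩
step 5: ⟨C=(x x); E={x↦clo(λx. (x x), ∅)}; K=[addL(5)]⟩
step 6: ⟨C=x; E={x↦clo(λx. (x x), ∅)}; K=[arg :: addL(5)]⟩
step 7: ⟨C=x; E={x↦clo(λx. (x x), ∅)}; K=[fun :: addL(5)]⟩
… configuration repeats with period 3 (steps 5–7 recur indefinitely) …

Answer: DIVERGES (no final state within 17 steps)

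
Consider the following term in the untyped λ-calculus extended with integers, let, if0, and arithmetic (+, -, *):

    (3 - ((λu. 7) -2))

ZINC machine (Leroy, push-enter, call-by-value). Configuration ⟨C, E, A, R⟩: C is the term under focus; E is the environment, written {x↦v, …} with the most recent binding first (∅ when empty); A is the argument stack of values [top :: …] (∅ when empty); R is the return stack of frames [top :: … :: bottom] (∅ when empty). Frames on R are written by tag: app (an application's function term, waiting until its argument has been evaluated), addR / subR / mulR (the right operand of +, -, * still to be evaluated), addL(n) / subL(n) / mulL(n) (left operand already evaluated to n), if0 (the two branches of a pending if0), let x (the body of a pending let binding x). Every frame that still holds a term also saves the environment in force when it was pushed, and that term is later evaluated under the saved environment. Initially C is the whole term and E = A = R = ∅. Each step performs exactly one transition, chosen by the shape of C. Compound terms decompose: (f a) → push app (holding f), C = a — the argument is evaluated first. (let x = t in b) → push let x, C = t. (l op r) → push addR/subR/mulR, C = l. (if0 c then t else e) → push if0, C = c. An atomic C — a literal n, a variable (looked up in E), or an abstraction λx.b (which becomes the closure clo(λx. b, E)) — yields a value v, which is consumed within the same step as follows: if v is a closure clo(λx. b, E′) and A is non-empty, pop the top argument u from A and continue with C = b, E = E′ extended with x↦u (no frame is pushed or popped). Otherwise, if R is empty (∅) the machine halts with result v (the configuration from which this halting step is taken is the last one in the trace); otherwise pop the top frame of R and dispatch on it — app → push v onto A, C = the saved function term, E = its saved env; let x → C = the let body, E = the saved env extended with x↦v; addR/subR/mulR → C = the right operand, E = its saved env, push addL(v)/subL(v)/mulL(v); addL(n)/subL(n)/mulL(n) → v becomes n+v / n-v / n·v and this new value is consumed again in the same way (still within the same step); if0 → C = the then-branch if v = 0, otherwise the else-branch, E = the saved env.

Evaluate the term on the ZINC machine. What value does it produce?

Answer: -4

Machine steps:
t=0: [C=(3 - ((λu. 7) -2)) | E=∅ | A=∅ | R=∅]
t=1: [C=3 | E=∅ | A=∅ | R=[subR]]
t=2: [C=((λu. 7) -2) | E=∅ | A=∅ | R=[subL(3)]]
t=3: [C=-2 | E=∅ | A=∅ | R=[app :: subL(3)]]
t=4: [C=(λu. 7) | E=∅ | A=[-2] | R=[subL(3)]]
t=5: [C=7 | E={u↦-2} | A=∅ | R=[subL(3)]]
→ final value -4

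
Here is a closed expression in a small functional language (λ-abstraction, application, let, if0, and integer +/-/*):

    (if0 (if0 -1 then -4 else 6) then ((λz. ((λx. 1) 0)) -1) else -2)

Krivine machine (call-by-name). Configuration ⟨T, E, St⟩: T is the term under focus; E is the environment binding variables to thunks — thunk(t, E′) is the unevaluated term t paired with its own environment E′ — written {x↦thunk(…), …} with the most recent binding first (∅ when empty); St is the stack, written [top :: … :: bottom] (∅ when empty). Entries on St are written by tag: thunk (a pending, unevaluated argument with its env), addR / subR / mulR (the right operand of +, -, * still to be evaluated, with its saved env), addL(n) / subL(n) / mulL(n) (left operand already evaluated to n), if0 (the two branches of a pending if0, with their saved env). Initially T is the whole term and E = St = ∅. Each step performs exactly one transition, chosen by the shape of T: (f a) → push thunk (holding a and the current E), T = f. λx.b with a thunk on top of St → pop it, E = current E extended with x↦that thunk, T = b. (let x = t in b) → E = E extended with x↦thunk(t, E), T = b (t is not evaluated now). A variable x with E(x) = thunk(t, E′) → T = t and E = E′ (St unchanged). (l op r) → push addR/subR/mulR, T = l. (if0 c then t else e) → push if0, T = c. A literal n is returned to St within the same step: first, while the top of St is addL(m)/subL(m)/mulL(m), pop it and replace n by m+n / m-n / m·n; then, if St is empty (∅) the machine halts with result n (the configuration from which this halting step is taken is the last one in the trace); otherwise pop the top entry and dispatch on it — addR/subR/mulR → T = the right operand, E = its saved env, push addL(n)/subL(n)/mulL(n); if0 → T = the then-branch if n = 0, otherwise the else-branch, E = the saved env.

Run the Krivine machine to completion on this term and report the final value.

step 0: ⟨T=(if0 (if0 -1 then -4 else 6) then ((λz. ((λx. 1) 0)) -1) else -2); E=∅; St=∅⟩
step 1: ⟨T=(if0 -1 then -4 else 6); E=∅; St=[if0]⟩
step 2: ⟨T=-1; E=∅; St=[if0 :: if0]⟩
step 3: ⟨T=6; E=∅; St=[if0]⟩
step 4: ⟨T=-2; E=∅; St=∅⟩
→ final value -2

Answer: -2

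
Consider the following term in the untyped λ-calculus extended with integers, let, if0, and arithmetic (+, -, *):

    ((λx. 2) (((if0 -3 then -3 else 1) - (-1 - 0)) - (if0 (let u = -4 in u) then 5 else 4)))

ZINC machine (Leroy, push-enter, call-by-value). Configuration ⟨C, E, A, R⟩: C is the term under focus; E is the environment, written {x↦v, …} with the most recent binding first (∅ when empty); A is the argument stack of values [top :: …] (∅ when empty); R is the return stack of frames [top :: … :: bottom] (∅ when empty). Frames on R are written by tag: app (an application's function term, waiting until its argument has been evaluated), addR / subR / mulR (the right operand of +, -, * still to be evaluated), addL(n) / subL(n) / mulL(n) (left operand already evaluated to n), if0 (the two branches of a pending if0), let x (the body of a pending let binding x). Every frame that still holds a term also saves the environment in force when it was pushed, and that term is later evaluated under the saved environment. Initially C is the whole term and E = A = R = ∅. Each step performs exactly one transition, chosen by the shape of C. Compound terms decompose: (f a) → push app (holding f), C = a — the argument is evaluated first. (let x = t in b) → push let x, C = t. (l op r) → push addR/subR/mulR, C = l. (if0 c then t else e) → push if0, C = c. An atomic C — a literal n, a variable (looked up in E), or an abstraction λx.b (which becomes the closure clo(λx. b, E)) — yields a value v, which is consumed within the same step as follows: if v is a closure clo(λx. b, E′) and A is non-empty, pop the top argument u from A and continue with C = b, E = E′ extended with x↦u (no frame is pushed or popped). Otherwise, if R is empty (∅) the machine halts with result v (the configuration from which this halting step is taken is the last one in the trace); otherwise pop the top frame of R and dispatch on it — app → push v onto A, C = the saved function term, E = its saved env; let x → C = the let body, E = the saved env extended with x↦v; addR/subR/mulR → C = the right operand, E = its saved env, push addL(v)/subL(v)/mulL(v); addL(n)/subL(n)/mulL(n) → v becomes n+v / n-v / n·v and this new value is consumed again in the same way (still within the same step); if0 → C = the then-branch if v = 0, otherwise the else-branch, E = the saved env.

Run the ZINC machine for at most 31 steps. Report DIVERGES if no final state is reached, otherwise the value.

step 0: <C=((λx. 2) (((if0 -3 then -3 else 1) - (-1 - 0)) - (if0 (let u = -4 in u) then 5 else 4))), E=∅, A=∅, R=∅>
step 1: <C=(((if0 -3 then -3 else 1) - (-1 - 0)) - (if0 (let u = -4 in u) then 5 else 4)), E=∅, A=∅, R=[app]>
step 2: <C=((if0 -3 then -3 else 1) - (-1 - 0)), E=∅, A=∅, R=[subR :: app]>
step 3: <C=(if0 -3 then -3 else 1), E=∅, A=∅, R=[subR :: subR :: app]>
step 4: <C=-3, E=∅, A=∅, R=[if0 :: subR :: subR :: app]>
step 5: <C=1, E=∅, A=∅, R=[subR :: subR :: app]>
step 6: <C=(-1 - 0), E=∅, A=∅, R=[subL(1) :: subR :: app]>
step 7: <C=-1, E=∅, A=∅, R=[subR :: subL(1) :: subR :: app]>
step 8: <C=0, E=∅, A=∅, R=[subL(-1) :: subL(1) :: subR :: app]>
step 9: <C=(if0 (let u = -4 in u) then 5 else 4), E=∅, A=∅, R=[subL(2) :: app]>
step 10: <C=(let u = -4 in u), E=∅, A=∅, R=[if0 :: subL(2) :: app]>
step 11: <C=-4, E=∅, A=∅, R=[let u :: if0 :: subL(2) :: app]>
step 12: <C=u, E={u↦-4}, A=∅, R=[if0 :: subL(2) :: app]>
step 13: <C=4, E=∅, A=∅, R=[subL(2) :: app]>
step 14: <C=(λx. 2), E=∅, A=[-2], R=∅>
step 15: <C=2, E={x↦-2}, A=∅, R=∅>
→ final value 2

Answer: 2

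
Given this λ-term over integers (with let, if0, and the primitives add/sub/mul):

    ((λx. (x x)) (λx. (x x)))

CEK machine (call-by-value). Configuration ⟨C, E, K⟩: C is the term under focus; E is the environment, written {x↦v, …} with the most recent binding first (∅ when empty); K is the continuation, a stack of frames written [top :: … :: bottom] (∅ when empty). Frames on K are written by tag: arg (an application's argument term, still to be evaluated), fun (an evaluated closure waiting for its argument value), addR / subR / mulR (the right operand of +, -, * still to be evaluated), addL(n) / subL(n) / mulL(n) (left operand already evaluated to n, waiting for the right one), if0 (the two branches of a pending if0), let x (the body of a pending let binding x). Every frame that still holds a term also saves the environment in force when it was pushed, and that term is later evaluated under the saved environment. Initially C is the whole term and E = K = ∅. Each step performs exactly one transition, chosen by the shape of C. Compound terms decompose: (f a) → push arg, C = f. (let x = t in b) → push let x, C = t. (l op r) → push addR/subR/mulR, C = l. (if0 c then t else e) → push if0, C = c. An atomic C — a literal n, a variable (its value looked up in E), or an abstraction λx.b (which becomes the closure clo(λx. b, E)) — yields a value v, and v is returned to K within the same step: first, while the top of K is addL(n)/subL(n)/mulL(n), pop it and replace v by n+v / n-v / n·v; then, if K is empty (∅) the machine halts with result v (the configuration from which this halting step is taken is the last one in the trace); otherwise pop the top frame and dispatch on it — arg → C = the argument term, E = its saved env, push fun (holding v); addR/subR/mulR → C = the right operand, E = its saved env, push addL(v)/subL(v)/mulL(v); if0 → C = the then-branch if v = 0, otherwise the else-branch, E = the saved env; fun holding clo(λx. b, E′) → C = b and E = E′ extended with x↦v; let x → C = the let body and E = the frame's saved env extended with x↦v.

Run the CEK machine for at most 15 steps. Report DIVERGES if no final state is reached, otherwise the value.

0. [C=((λx. (x x)) (λx. (x x))) | E=∅ | K=∅]
1. [C=(λx. (x x)) | E=∅ | K=[arg]]
2. [C=(λx. (x x)) | E=∅ | K=[fun]]
3. [C=(x x) | E={x↦clo(λx. (x x), ∅)} | K=∅]
4. [C=x | E={x↦clo(λx. (x x), ∅)} | K=[arg]]
5. [C=x | E={x↦clo(λx. (x x), ∅)} | K=[fun]]
… configuration repeats with period 3 (steps 3–5 recur indefinitely) …

Answer: DIVERGES (no final state within 15 steps)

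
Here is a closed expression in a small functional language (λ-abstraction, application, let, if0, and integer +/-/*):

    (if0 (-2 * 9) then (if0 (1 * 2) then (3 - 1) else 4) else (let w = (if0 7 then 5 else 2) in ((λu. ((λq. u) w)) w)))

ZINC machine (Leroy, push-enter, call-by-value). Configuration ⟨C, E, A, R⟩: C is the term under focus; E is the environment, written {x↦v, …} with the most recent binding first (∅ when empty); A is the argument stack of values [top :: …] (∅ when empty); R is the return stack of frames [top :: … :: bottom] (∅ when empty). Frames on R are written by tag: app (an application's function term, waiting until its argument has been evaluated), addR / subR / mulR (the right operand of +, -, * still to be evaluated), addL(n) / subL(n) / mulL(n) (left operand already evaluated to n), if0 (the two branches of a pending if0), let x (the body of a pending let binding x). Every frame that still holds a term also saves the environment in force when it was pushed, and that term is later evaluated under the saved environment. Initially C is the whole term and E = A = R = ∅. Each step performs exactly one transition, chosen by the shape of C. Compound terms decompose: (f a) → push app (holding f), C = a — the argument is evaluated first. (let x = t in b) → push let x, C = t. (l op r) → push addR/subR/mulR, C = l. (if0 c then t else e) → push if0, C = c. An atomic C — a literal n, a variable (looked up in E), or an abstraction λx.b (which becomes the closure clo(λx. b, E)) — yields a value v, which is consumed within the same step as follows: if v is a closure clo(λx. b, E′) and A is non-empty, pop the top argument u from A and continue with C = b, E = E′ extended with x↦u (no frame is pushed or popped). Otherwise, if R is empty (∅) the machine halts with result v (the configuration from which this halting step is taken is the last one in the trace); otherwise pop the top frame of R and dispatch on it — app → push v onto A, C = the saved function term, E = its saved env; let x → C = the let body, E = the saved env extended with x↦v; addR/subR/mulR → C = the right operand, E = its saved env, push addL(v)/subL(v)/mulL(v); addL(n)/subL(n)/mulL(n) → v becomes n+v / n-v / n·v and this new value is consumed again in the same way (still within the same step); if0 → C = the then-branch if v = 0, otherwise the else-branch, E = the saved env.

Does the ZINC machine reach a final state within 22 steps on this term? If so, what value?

Answer: 2

Machine steps:
step 0: ⟨C=(if0 (-2 * 9) then (if0 (1 * 2) then (3 - 1) else 4) else (let w = (if0 7 then 5 else 2) in ((λu. ((λq. u) w)) w))); E=∅; A=∅; R=∅⟩
step 1: ⟨C=(-2 * 9); E=∅; A=∅; R=[if0]⟩
step 2: ⟨C=-2; E=∅; A=∅; R=[mulR :: if0]⟩
step 3: ⟨C=9; E=∅; A=∅; R=[mulL(-2) :: if0]⟩
step 4: ⟨C=(let w = (if0 7 then 5 else 2) in ((λu. ((λq. u) w)) w)); E=∅; A=∅; R=∅⟩
step 5: ⟨C=(if0 7 then 5 else 2); E=∅; A=∅; R=[let w]⟩
step 6: ⟨C=7; E=∅; A=∅; R=[if0 :: let w]⟩
step 7: ⟨C=2; E=∅; A=∅; R=[let w]⟩
step 8: ⟨C=((λu. ((λq. u) w)) w); E={w↦2}; A=∅; R=∅⟩
step 9: ⟨C=w; E={w↦2}; A=∅; R=[app]⟩
step 10: ⟨C=(λu. ((λq. u) w)); E={w↦2}; A=[2]; R=∅⟩
step 11: ⟨C=((λq. u) w); E={u↦2, w↦2}; A=∅; R=∅⟩
step 12: ⟨C=w; E={u↦2, w↦2}; A=∅; R=[app]⟩
step 13: ⟨C=(λq. u); E={u↦2, w↦2}; A=[2]; R=∅⟩
step 14: ⟨C=u; E={q↦2, u↦2, w↦2}; A=∅; R=∅⟩
→ final value 2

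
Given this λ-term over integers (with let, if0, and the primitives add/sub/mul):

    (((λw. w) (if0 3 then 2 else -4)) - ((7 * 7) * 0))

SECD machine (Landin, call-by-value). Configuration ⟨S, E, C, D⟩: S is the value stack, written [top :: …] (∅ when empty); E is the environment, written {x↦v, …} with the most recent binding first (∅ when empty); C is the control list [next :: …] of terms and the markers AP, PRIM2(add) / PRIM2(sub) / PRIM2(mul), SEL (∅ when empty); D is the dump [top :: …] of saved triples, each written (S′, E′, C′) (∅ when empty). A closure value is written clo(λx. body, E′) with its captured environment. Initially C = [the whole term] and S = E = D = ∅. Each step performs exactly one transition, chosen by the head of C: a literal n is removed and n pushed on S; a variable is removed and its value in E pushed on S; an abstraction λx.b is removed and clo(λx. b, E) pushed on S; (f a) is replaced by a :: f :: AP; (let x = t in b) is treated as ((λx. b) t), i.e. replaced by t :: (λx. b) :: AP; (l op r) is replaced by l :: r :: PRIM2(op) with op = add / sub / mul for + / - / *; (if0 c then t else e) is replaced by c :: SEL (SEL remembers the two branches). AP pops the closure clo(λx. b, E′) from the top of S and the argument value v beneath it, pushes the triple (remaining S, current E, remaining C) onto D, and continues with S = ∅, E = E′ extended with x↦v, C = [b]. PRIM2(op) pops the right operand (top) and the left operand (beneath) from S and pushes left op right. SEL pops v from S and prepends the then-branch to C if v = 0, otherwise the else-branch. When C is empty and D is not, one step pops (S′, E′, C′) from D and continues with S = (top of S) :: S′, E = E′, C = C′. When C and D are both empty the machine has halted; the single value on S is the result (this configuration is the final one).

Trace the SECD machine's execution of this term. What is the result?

t=0: ⟨S=∅; E=∅; C=[(((λw. w) (if0 3 then 2 else -4)) - ((7 * 7) * 0))]; D=∅⟩
t=1: ⟨S=∅; E=∅; C=[((λw. w) (if0 3 then 2 else -4)) :: ((7 * 7) * 0) :: PRIM2(sub)]; D=∅⟩
t=2: ⟨S=∅; E=∅; C=[(if0 3 then 2 else -4) :: (λw. w) :: AP :: ((7 * 7) * 0) :: PRIM2(sub)]; D=∅⟩
t=3: ⟨S=∅; E=∅; C=[3 :: SEL :: (λw. w) :: AP :: ((7 * 7) * 0) :: PRIM2(sub)]; D=∅⟩
t=4: ⟨S=[3]; E=∅; C=[SEL :: (λw. w) :: AP :: ((7 * 7) * 0) :: PRIM2(sub)]; D=∅⟩
t=5: ⟨S=∅; E=∅; C=[-4 :: (λw. w) :: AP :: ((7 * 7) * 0) :: PRIM2(sub)]; D=∅⟩
t=6: ⟨S=[-4]; E=∅; C=[(λw. w) :: AP :: ((7 * 7) * 0) :: PRIM2(sub)]; D=∅⟩
t=7: ⟨S=[clo(λw. w, ∅) :: -4]; E=∅; C=[AP :: ((7 * 7) * 0) :: PRIM2(sub)]; D=∅⟩
t=8: ⟨S=∅; E={w↦-4}; C=[w]; D=[(∅, ∅, [((7 * 7) * 0) :: PRIM2(sub)])]⟩
t=9: ⟨S=[-4]; E={w↦-4}; C=∅; D=[(∅, ∅, [((7 * 7) * 0) :: PRIM2(sub)])]⟩
t=10: ⟨S=[-4]; E=∅; C=[((7 * 7) * 0) :: PRIM2(sub)]; D=∅⟩
t=11: ⟨S=[-4]; E=∅; C=[(7 * 7) :: 0 :: PRIM2(mul) :: PRIM2(sub)]; D=∅⟩
t=12: ⟨S=[-4]; E=∅; C=[7 :: 7 :: PRIM2(mul) :: 0 :: PRIM2(mul) :: PRIM2(sub)]; D=∅⟩
t=13: ⟨S=[7 :: -4]; E=∅; C=[7 :: PRIM2(mul) :: 0 :: PRIM2(mul) :: PRIM2(sub)]; D=∅⟩
t=14: ⟨S=[7 :: 7 :: -4]; E=∅; C=[PRIM2(mul) :: 0 :: PRIM2(mul) :: PRIM2(sub)]; D=∅⟩
t=15: ⟨S=[49 :: -4]; E=∅; C=[0 :: PRIM2(mul) :: PRIM2(sub)]; D=∅⟩
t=16: ⟨S=[0 :: 49 :: -4]; E=∅; C=[PRIM2(mul) :: PRIM2(sub)]; D=∅⟩
t=17: ⟨S=[0 :: -4]; E=∅; C=[PRIM2(sub)]; D=∅⟩
t=18: ⟨S=[-4]; E=∅; C=∅; D=∅⟩
→ final value -4

Answer: -4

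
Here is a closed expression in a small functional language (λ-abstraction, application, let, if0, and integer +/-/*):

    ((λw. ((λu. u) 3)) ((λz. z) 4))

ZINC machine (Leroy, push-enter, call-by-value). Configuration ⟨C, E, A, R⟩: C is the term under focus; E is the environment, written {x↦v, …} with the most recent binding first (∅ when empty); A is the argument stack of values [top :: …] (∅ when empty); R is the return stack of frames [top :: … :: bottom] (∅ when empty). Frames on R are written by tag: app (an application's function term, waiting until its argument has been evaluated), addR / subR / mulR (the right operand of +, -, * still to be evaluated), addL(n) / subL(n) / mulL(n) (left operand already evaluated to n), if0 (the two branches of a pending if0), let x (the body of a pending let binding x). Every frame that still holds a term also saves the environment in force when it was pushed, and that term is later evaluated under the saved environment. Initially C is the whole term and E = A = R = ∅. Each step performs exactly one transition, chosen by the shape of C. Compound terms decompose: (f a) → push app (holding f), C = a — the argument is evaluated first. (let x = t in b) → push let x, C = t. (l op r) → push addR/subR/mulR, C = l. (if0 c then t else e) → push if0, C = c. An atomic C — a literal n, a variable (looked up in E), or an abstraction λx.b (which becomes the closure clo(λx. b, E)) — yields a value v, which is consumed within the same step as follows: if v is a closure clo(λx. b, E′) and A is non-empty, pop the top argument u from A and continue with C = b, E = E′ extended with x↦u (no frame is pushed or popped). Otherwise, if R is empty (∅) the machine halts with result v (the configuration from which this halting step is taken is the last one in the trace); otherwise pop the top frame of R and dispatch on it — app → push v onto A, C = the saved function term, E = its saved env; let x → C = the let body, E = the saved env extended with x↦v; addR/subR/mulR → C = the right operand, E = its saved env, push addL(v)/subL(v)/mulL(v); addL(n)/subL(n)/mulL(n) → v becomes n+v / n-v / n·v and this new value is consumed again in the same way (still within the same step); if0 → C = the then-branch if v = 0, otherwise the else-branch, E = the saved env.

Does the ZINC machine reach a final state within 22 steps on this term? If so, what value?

Answer: 3

Execution trace:
t=0: <C=((λw. ((λu. u) 3)) ((λz. z) 4)), E=∅, A=∅, R=∅>
t=1: <C=((λz. z) 4), E=∅, A=∅, R=[app]>
t=2: <C=4, E=∅, A=∅, R=[app :: app]>
t=3: <C=(λz. z), E=∅, A=[4], R=[app]>
t=4: <C=z, E={z↦4}, A=∅, R=[app]>
t=5: <C=(λw. ((λu. u) 3)), E=∅, A=[4], R=∅>
t=6: <C=((λu. u) 3), E={w↦4}, A=∅, R=∅>
t=7: <C=3, E={w↦4}, A=∅, R=[app]>
t=8: <C=(λu. u), E={w↦4}, A=[3], R=∅>
t=9: <C=u, E={u↦3, w↦4}, A=∅, R=∅>
→ final value 3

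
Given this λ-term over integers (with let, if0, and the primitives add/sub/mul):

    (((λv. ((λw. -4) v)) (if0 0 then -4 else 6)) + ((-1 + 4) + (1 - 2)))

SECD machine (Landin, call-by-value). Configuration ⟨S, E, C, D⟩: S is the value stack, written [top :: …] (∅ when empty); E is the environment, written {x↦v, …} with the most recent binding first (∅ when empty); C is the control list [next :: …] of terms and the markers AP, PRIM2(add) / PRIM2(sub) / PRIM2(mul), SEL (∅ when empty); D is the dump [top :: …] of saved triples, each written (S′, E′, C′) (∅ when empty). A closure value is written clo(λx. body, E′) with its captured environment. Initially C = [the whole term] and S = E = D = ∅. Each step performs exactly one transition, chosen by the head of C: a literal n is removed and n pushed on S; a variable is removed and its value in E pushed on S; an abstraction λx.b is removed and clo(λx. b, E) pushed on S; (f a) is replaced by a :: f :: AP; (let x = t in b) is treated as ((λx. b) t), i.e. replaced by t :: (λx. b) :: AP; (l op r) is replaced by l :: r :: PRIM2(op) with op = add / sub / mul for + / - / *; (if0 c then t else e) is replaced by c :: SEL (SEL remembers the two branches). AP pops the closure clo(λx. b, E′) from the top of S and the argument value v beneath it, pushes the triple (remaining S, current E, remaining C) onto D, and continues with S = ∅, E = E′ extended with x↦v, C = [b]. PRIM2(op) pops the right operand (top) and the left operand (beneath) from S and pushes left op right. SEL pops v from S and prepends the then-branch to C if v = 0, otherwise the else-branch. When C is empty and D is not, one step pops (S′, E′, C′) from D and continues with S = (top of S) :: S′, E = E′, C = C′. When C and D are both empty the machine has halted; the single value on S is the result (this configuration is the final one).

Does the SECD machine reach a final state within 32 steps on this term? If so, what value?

Answer: -2

Execution trace:
t=0: <S=∅, E=∅, C=[(((λv. ((λw. -4) v)) (if0 0 then -4 else 6)) + ((-1 + 4) + (1 - 2)))], D=∅>
t=1: <S=∅, E=∅, C=[((λv. ((λw. -4) v)) (if0 0 then -4 else 6)) :: ((-1 + 4) + (1 - 2)) :: PRIM2(add)], D=∅>
t=2: <S=∅, E=∅, C=[(if0 0 then -4 else 6) :: (λv. ((λw. -4) v)) :: AP :: ((-1 + 4) + (1 - 2)) :: PRIM2(add)], D=∅>
t=3: <S=∅, E=∅, C=[0 :: SEL :: (λv. ((λw. -4) v)) :: AP :: ((-1 + 4) + (1 - 2)) :: PRIM2(add)], D=∅>
t=4: <S=[0], E=∅, C=[SEL :: (λv. ((λw. -4) v)) :: AP :: ((-1 + 4) + (1 - 2)) :: PRIM2(add)], D=∅>
t=5: <S=∅, E=∅, C=[-4 :: (λv. ((λw. -4) v)) :: AP :: ((-1 + 4) + (1 - 2)) :: PRIM2(add)], D=∅>
t=6: <S=[-4], E=∅, C=[(λv. ((λw. -4) v)) :: AP :: ((-1 + 4) + (1 - 2)) :: PRIM2(add)], D=∅>
t=7: <S=[clo(λv. ((λw. -4) v), ∅) :: -4], E=∅, C=[AP :: ((-1 + 4) + (1 - 2)) :: PRIM2(add)], D=∅>
t=8: <S=∅, E={v↦-4}, C=[((λw. -4) v)], D=[(∅, ∅, [((-1 + 4) + (1 - 2)) :: PRIM2(add)])]>
t=9: <S=∅, E={v↦-4}, C=[v :: (λw. -4) :: AP], D=[(∅, ∅, [((-1 + 4) + (1 - 2)) :: PRIM2(add)])]>
t=10: <S=[-4], E={v↦-4}, C=[(λw. -4) :: AP], D=[(∅, ∅, [((-1 + 4) + (1 - 2)) :: PRIM2(add)])]>
t=11: <S=[clo(λw. -4, {v↦-4}) :: -4], E={v↦-4}, C=[AP], D=[(∅, ∅, [((-1 + 4) + (1 - 2)) :: PRIM2(add)])]>
t=12: <S=∅, E={w↦-4, v↦-4}, C=[-4], D=[(∅, {v↦-4}, ∅) :: (∅, ∅, [((-1 + 4) + (1 - 2)) :: PRIM2(add)])]>
t=13: <S=[-4], E={w↦-4, v↦-4}, C=∅, D=[(∅, {v↦-4}, ∅) :: (∅, ∅, [((-1 + 4) + (1 - 2)) :: PRIM2(add)])]>
t=14: <S=[-4], E={v↦-4}, C=∅, D=[(∅, ∅, [((-1 + 4) + (1 - 2)) :: PRIM2(add)])]>
t=15: <S=[-4], E=∅, C=[((-1 + 4) + (1 - 2)) :: PRIM2(add)], D=∅>
t=16: <S=[-4], E=∅, C=[(-1 + 4) :: (1 - 2) :: PRIM2(add) :: PRIM2(add)], D=∅>
t=17: <S=[-4], E=∅, C=[-1 :: 4 :: PRIM2(add) :: (1 - 2) :: PRIM2(add) :: PRIM2(add)], D=∅>
t=18: <S=[-1 :: -4], E=∅, C=[4 :: PRIM2(add) :: (1 - 2) :: PRIM2(add) :: PRIM2(add)], D=∅>
t=19: <S=[4 :: -1 :: -4], E=∅, C=[PRIM2(add) :: (1 - 2) :: PRIM2(add) :: PRIM2(add)], D=∅>
t=20: <S=[3 :: -4], E=∅, C=[(1 - 2) :: PRIM2(add) :: PRIM2(add)], D=∅>
t=21: <S=[3 :: -4], E=∅, C=[1 :: 2 :: PRIM2(sub) :: PRIM2(add) :: PRIM2(add)], D=∅>
t=22: <S=[1 :: 3 :: -4], E=∅, C=[2 :: PRIM2(sub) :: PRIM2(add) :: PRIM2(add)], D=∅>
t=23: <S=[2 :: 1 :: 3 :: -4], E=∅, C=[PRIM2(sub) :: PRIM2(add) :: PRIM2(add)], D=∅>
t=24: <S=[-1 :: 3 :: -4], E=∅, C=[PRIM2(add) :: PRIM2(add)], D=∅>
t=25: <S=[2 :: -4], E=∅, C=[PRIM2(add)], D=∅>
t=26: <S=[-2], E=∅, C=∅, D=∅>
→ final value -2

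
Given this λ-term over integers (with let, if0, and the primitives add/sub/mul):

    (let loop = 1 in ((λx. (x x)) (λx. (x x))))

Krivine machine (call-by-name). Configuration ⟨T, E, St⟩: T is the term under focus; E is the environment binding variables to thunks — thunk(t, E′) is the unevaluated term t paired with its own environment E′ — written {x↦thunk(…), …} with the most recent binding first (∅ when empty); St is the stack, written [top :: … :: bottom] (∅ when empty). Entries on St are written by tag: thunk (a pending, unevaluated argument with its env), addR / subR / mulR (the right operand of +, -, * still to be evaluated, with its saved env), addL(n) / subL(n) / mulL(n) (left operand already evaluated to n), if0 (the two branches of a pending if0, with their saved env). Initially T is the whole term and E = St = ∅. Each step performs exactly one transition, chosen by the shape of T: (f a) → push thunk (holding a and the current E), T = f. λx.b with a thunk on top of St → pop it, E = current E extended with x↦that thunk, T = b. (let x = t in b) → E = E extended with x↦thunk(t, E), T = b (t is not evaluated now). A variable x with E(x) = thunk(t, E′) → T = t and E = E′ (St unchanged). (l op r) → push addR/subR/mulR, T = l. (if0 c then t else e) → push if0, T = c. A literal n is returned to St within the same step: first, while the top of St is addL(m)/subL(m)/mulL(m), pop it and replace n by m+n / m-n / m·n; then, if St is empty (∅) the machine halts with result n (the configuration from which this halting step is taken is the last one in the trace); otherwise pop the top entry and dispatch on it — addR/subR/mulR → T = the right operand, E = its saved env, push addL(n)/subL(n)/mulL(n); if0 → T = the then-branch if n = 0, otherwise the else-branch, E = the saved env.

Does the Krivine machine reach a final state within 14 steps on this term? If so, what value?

Answer: DIVERGES (no final state within 14 steps)

Derivation:
t=0: ⟨T=(let loop = 1 in ((λx. (x x)) (λx. (x x)))); E=∅; St=∅⟩
t=1: ⟨T=((λx. (x x)) (λx. (x x))); E={loop↦thunk(1, ∅)}; St=∅⟩
t=2: ⟨T=(λx. (x x)); E={loop↦thunk(1, ∅)}; St=[thunk]⟩
t=3: ⟨T=(x x); E={x↦thunk((λx. (x x)), {loop↦thunk(1, ∅)}), loop↦thunk(1, ∅)}; St=∅⟩
t=4: ⟨T=x; E={x↦thunk((λx. (x x)), {loop↦thunk(1, ∅)}), loop↦thunk(1, ∅)}; St=[thunk]⟩
t=5: ⟨T=(λx. (x x)); E={loop↦thunk(1, ∅)}; St=[thunk]⟩
t=6: ⟨T=(x x); E={x↦thunk(x, {x↦thunk((λx. (x x)), {loop↦thunk(1, ∅)}), loop↦thunk(1, ∅)}), loop↦thunk(1, ∅)}; St=∅⟩
t=7: ⟨T=x; E={x↦thunk(x, {x↦thunk((λx. (x x)), {loop↦thunk(1, ∅)}), loop↦thunk(1, ∅)}), loop↦thunk(1, ∅)}; St=[thunk]⟩
t=8: ⟨T=x; E={x↦thunk((λx. (x x)), {loop↦thunk(1, ∅)}), loop↦thunk(1, ∅)}; St=[thunk]⟩
t=9: ⟨T=(λx. (x x)); E={loop↦thunk(1, ∅)}; St=[thunk]⟩
t=10: ⟨T=(x x); E={x↦thunk(x, {x↦thunk(x, {x↦thunk((λx. (x x)), {loop↦thunk(1, ∅)}), loop↦thunk(1, ∅)}), loop↦thunk(1, ∅)}), loop↦thunk(1, ∅)}; St=∅⟩
t=11: ⟨T=x; E={x↦thunk(x, {x↦thunk(x, {x↦thunk((λx. (x x)), {loop↦thunk(1, ∅)}), loop↦thunk(1, ∅)}), loop↦thunk(1, ∅)}), loop↦thunk(1, ∅)}; St=[thunk]⟩
t=12: ⟨T=x; E={x↦thunk(x, {x↦thunk((λx. (x x)), {loop↦thunk(1, ∅)}), loop↦thunk(1, ∅)}), loop↦thunk(1, ∅)}; St=[thunk]⟩
t=13: ⟨T=x; E={x↦thunk((λx. (x x)), {loop↦thunk(1, ∅)}), loop↦thunk(1, ∅)}; St=[thunk]⟩
t=14: ⟨T=(λx. (x x)); E={loop↦thunk(1, ∅)}; St=[thunk]⟩
→ 14 transitions taken and the configuration is still not final: no result within 14 steps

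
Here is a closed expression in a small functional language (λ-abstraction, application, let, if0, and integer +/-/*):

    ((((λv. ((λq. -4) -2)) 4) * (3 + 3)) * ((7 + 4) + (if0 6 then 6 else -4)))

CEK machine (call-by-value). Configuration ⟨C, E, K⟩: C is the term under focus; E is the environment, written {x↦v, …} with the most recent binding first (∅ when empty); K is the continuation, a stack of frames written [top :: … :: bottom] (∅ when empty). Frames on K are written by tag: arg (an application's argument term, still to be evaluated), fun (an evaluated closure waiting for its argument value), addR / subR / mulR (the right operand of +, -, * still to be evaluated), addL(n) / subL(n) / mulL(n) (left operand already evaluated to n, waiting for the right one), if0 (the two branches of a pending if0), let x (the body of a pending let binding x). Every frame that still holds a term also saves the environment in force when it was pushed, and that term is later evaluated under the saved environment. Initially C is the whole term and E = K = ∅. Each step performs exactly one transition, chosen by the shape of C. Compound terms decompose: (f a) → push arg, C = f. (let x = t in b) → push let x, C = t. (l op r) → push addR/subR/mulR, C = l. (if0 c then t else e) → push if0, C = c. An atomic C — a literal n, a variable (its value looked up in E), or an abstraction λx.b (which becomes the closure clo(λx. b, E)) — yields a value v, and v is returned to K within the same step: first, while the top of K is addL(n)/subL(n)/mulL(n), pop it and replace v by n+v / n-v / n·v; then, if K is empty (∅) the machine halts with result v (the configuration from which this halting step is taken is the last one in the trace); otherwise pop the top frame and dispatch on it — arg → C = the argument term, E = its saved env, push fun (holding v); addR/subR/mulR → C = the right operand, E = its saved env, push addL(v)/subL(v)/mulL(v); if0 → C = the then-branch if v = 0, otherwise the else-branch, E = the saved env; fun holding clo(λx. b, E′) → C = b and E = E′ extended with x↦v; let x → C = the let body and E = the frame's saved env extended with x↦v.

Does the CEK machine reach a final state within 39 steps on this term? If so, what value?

0. [C=((((λv. ((λq. -4) -2)) 4) * (3 + 3)) * ((7 + 4) + (if0 6 then 6 else -4))) | E=∅ | K=∅]
1. [C=(((λv. ((λq. -4) -2)) 4) * (3 + 3)) | E=∅ | K=[mulR]]
2. [C=((λv. ((λq. -4) -2)) 4) | E=∅ | K=[mulR :: mulR]]
3. [C=(λv. ((λq. -4) -2)) | E=∅ | K=[arg :: mulR :: mulR]]
4. [C=4 | E=∅ | K=[fun :: mulR :: mulR]]
5. [C=((λq. -4) -2) | E={v↦4} | K=[mulR :: mulR]]
6. [C=(λq. -4) | E={v↦4} | K=[arg :: mulR :: mulR]]
7. [C=-2 | E={v↦4} | K=[fun :: mulR :: mulR]]
8. [C=-4 | E={q↦-2, v↦4} | K=[mulR :: mulR]]
9. [C=(3 + 3) | E=∅ | K=[mulL(-4) :: mulR]]
10. [C=3 | E=∅ | K=[addR :: mulL(-4) :: mulR]]
11. [C=3 | E=∅ | K=[addL(3) :: mulL(-4) :: mulR]]
12. [C=((7 + 4) + (if0 6 then 6 else -4)) | E=∅ | K=[mulL(-24)]]
13. [C=(7 + 4) | E=∅ | K=[addR :: mulL(-24)]]
14. [C=7 | E=∅ | K=[addR :: addR :: mulL(-24)]]
15. [C=4 | E=∅ | K=[addL(7) :: addR :: mulL(-24)]]
16. [C=(if0 6 then 6 else -4) | E=∅ | K=[addL(11) :: mulL(-24)]]
17. [C=6 | E=∅ | K=[if0 :: addL(11) :: mulL(-24)]]
18. [C=-4 | E=∅ | K=[addL(11) :: mulL(-24)]]
→ final value -168

Answer: -168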